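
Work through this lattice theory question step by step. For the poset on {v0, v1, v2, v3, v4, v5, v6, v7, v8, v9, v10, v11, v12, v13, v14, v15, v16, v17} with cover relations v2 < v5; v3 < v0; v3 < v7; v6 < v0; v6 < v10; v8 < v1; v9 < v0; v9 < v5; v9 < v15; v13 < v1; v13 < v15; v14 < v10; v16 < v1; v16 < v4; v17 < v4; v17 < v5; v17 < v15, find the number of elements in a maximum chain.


A chain is a totally ordered subset; we count the number of elements in a maximum chain.
Compute, for each element x, the size of the longest chain ending at x:
  v2: 1
  v3: 1
  v6: 1
  v8: 1
  v9: 1
  v11: 1
  ...
A maximum chain: v3 < v0
Number of elements in the longest chain: 2


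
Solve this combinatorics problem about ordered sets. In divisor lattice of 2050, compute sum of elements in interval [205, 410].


Interval [205,410] in divisors of 2050: [205, 410]
Sum = 615


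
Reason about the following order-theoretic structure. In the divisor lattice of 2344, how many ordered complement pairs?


Complement pair (a,b): a meet b = bottom, a join b = top.
Here: gcd(a,b)=1 and lcm(a,b)=2344, i.e. a*b=2344 with a,b coprime.
Pairs found: (1,2344), (8,293), (293,8), (2344,1)
Total ordered pairs: 4


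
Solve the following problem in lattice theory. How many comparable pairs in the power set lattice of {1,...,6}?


A comparable pair {a,b} has a < b or b < a in the order.
Count unordered pairs where one element is strictly below the other.
Examples: {{},{1}}, {{},{2}}, {{},{3}}, {{},{4}}, ...
Total comparable pairs: 665


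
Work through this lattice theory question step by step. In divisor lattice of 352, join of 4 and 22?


In a divisor lattice, join = lcm (least common multiple).
gcd(4,22) = 2
lcm(4,22) = 4*22/gcd = 88/2 = 44


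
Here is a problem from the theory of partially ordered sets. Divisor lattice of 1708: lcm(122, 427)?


Join=lcm.
gcd(122,427)=61
lcm=854


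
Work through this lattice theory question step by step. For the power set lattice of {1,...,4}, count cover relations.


A cover relation a -< b holds when a < b with no c strictly between.
Cover relations:
  {} -< {1}
  {} -< {2}
  {} -< {3}
  {} -< {4}
  {1} -< {1,2}
  {1} -< {1,3}
  {1} -< {1,4}
  {2} -< {1,2}
  ...24 more
Total: 32


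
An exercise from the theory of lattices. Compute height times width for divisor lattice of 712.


Height = length of longest chain minus 1; width = size of largest antichain.
A maximum chain: 1 | 89 | 178 | 356 | 712  (height 4).
A maximum antichain: {2, 89}  (width 2).
Product = 4 * 2 = 8


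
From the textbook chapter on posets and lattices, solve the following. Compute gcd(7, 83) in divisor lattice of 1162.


In a divisor lattice, meet = gcd (greatest common divisor).
By Euclidean algorithm or factoring: gcd(7,83) = 1


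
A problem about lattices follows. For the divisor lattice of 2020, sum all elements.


sigma(n) = sum of divisors.
Divisors of 2020: [1, 2, 4, 5, 10, 20, 101, 202, 404, 505, 1010, 2020]
Sum = 4284


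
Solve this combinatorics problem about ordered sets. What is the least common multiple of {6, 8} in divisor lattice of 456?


In a divisor lattice, join = lcm (least common multiple).
Compute lcm iteratively: start with first element, then lcm(current, next).
Elements: [6, 8]
lcm(6,8) = 24
Final lcm = 24


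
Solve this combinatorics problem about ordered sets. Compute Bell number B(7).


B(n) = number of set partitions of an n-element set.
B(n) satisfies the recurrence: B(n+1) = sum_k C(n,k)*B(k).
B(7) = 877


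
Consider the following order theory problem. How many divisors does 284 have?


Divisors of 284: [1, 2, 4, 71, 142, 284]
Count: 6


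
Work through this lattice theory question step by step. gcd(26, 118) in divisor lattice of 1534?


Meet=gcd.
gcd(26,118)=2


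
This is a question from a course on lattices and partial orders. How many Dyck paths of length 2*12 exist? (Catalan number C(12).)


C(n) = C(2n, n) / (n+1).
C(24, 12) = 2704156
C(12) = 2704156 / 13 = 208012


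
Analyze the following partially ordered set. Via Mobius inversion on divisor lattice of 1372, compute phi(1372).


phi(n) = n * prod_{p|n} (1 - 1/p).
Prime divisors of 1372: [2, 7]
phi(1372) = 1372 * (1 - 1/2) * (1 - 1/7)
phi(1372) = 588


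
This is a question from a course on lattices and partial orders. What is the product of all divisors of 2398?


Divisors of 2398: [1, 2, 11, 22, 109, 218, 1199, 2398]
Product = n^(d(n)/2) = 2398^(8/2)
Product = 33067146163216


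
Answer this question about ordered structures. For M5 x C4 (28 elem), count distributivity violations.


Distributive law: a ^ (b v c) = (a ^ b) v (a ^ c).
Check all 28^3 = 21952 ordered triples (a,b,c).
  e.g. a=(a1,0), b=(a2,0), c=(a3,0): lhs=(a1,0) != rhs=(0,0)
  e.g. a=(a1,0), b=(a2,0), c=(a3,1): lhs=(a1,0) != rhs=(0,0)
Total violating triples: 3840


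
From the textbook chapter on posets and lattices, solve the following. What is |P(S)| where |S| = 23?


Power set = 2^n.
2^23 = 8388608


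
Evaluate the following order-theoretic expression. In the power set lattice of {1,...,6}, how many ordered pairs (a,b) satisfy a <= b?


The order relation is {(a,b) : a <= b}, reflexive so it includes (a,a).
Examples: ({},{}), ({},{1,2}), ({},{1,2,3}), ({},{1,2,3,4}), ({},{1,2,3,4,5}), ...
Total ordered pairs: 729


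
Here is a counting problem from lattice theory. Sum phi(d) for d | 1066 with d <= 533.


Divisors of 1066 up to 533: [1, 2, 13, 26, 41, 82, 533]
phi values: [1, 1, 12, 12, 40, 40, 480]
Sum = 586


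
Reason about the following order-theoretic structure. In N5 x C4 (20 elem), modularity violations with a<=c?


Modular law: if a <= c then a v (b ^ c) = (a v b) ^ c.
Check all triples (a,b,c) with a <= c among 20 elements.
  e.g. a=(a,0), b=(c,0), c=(b,0): lhs=(a,0) != rhs=(b,0)
  e.g. a=(a,0), b=(c,1), c=(b,0): lhs=(a,0) != rhs=(b,0)
Total violating triples: 40


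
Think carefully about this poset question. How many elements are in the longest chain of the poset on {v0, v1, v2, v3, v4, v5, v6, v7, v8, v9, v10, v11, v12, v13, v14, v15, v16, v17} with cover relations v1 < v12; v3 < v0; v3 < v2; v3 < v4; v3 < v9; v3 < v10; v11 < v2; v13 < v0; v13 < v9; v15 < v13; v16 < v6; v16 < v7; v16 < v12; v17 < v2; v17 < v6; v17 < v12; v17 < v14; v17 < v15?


A chain is a totally ordered subset; we count the number of elements in a maximum chain.
Compute, for each element x, the size of the longest chain ending at x:
  v1: 1
  v3: 1
  v5: 1
  v8: 1
  v11: 1
  v16: 1
  ...
A maximum chain: v17 < v15 < v13 < v0
Number of elements in the longest chain: 4


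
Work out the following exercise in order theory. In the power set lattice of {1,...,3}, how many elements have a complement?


An element a is complemented if some b has a meet b = bottom, a join b = top.
every subset A has complement S\A, so all elements are complemented.
Complemented elements: {}, {1}, {2}, {3}, {1,2}, {1,3}, ... (2 more)
Count: 8


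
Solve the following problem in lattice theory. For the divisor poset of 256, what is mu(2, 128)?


In a divisor lattice, mu(a,b) = mu(b/a) where mu is the classical Mobius function.
b/a = 128/2 = 64
Prime factorization of 64: primes [2]
64 is not squarefree, so mu(64) = 0


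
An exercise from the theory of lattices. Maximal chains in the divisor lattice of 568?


A maximal chain goes from the minimum element to a maximal element via cover relations.
Counting all min-to-max paths in the cover graph.
Total maximal chains: 4


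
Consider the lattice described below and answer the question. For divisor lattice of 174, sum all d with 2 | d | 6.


Interval [2,6] in divisors of 174: [2, 6]
Sum = 8


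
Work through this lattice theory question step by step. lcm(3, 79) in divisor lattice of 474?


Join=lcm.
gcd(3,79)=1
lcm=237


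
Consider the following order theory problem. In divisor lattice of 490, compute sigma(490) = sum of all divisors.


sigma(n) = sum of divisors.
Divisors of 490: [1, 2, 5, 7, 10, 14, 35, 49, 70, 98, 245, 490]
Sum = 1026


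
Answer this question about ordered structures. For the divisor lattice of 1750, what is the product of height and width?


Height = length of longest chain minus 1; width = size of largest antichain.
A maximum chain: 1 | 7 | 35 | 175 | 875 | 1750  (height 5).
A maximum antichain: {10, 14, 25, 35}  (width 4).
Product = 5 * 4 = 20


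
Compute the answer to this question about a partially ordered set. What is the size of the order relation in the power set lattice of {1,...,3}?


The order relation is {(a,b) : a <= b}, reflexive so it includes (a,a).
Examples: ({},{}), ({},{1,2}), ({},{1,2,3}), ({},{1,3}), ({},{1}), ...
Total ordered pairs: 27


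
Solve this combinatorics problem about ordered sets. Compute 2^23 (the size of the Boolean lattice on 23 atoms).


Power set = 2^n.
2^23 = 8388608


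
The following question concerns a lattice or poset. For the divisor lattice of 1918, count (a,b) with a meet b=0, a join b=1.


Complement pair (a,b): a meet b = bottom, a join b = top.
Here: gcd(a,b)=1 and lcm(a,b)=1918, i.e. a*b=1918 with a,b coprime.
Pairs found: (1,1918), (2,959), (7,274), (14,137), ... (4 more)
Total ordered pairs: 8


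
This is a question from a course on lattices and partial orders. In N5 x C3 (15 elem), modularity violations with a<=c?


Modular law: if a <= c then a v (b ^ c) = (a v b) ^ c.
Check all triples (a,b,c) with a <= c among 15 elements.
  e.g. a=(a,0), b=(c,0), c=(b,0): lhs=(a,0) != rhs=(b,0)
  e.g. a=(a,0), b=(c,1), c=(b,0): lhs=(a,0) != rhs=(b,0)
Total violating triples: 18


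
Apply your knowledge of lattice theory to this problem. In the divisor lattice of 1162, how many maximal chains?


A maximal chain goes from the minimum element to a maximal element via cover relations.
Counting all min-to-max paths in the cover graph.
Total maximal chains: 6


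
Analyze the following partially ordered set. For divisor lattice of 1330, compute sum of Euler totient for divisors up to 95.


Divisors of 1330 up to 95: [1, 2, 5, 7, 10, 14, 19, 35, 38, 70, 95]
phi values: [1, 1, 4, 6, 4, 6, 18, 24, 18, 24, 72]
Sum = 178


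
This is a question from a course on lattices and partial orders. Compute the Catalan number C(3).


C(n) = C(2n, n) / (n+1).
C(6, 3) = 20
C(3) = 20 / 4 = 5


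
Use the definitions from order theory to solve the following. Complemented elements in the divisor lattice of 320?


An element a is complemented if some b has a meet b = bottom, a join b = top.
a is complemented iff gcd(a, n/a)=1, i.e. a is a unitary divisor of 320.
Complemented elements: 1, 5, 64, 320
Count: 4


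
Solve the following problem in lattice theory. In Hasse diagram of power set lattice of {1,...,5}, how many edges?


A cover relation a -< b holds when a < b with no c strictly between.
Cover relations:
  {} -< {1}
  {} -< {2}
  {} -< {3}
  {} -< {4}
  {} -< {5}
  {1} -< {1,2}
  {1} -< {1,3}
  {1} -< {1,4}
  ...72 more
Total: 80


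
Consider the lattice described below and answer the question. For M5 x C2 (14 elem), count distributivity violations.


Distributive law: a ^ (b v c) = (a ^ b) v (a ^ c).
Check all 14^3 = 2744 ordered triples (a,b,c).
  e.g. a=(a1,0), b=(a2,0), c=(a3,0): lhs=(a1,0) != rhs=(0,0)
  e.g. a=(a1,0), b=(a2,0), c=(a3,1): lhs=(a1,0) != rhs=(0,0)
Total violating triples: 480


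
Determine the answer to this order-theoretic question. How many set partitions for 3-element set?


B(n) = number of set partitions of an n-element set.
B(n) satisfies the recurrence: B(n+1) = sum_k C(n,k)*B(k).
B(3) = 5


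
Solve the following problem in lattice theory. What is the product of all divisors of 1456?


Divisors of 1456: [1, 2, 4, 7, 8, 13, 14, 16, 26, 28, 52, 56, 91, 104, 112, 182, 208, 364, 728, 1456]
Product = n^(d(n)/2) = 1456^(20/2)
Product = 42816754991425141257901415858176


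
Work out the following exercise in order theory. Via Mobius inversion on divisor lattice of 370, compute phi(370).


phi(n) = n * prod_{p|n} (1 - 1/p).
Prime divisors of 370: [2, 5, 37]
phi(370) = 370 * (1 - 1/2) * (1 - 1/5) * (1 - 1/37)
phi(370) = 144


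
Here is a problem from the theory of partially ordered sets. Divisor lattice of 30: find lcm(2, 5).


In a divisor lattice, join = lcm (least common multiple).
gcd(2,5) = 1
lcm(2,5) = 2*5/gcd = 10/1 = 10


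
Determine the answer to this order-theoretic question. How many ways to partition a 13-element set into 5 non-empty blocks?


S(n,k) = k*S(n-1,k) + S(n-1,k-1).
S(12,5) = 1379400, S(12,4) = 611501
S(13,5) = 5*1379400 + 611501 = 6897000 + 611501
S(13,5) = 7508501


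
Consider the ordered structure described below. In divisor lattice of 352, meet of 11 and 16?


In a divisor lattice, meet = gcd (greatest common divisor).
By Euclidean algorithm or factoring: gcd(11,16) = 1


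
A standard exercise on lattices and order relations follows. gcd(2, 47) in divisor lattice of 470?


Meet=gcd.
gcd(2,47)=1


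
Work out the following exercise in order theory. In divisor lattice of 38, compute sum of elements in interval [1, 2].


Interval [1,2] in divisors of 38: [1, 2]
Sum = 3


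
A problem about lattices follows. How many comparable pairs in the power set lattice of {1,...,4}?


A comparable pair {a,b} has a < b or b < a in the order.
Count unordered pairs where one element is strictly below the other.
Examples: {{},{1}}, {{},{2}}, {{},{3}}, {{},{4}}, ...
Total comparable pairs: 65


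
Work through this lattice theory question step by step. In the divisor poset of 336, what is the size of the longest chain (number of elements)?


A chain is a totally ordered subset; we count the number of elements in a maximum chain.
Compute, for each element x, the size of the longest chain ending at x:
  1: 1
  2: 2
  3: 2
  7: 2
  4: 3
  6: 3
  ...
A maximum chain: 1 < 2 < 4 < 8 < 16 < 48 < 336
Number of elements in the longest chain: 7


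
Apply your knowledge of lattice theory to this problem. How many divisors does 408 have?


Divisors of 408: [1, 2, 3, 4, 6, 8, 12, 17, 24, 34, 51, 68, 102, 136, 204, 408]
Count: 16


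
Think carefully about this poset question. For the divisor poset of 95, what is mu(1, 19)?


In a divisor lattice, mu(a,b) = mu(b/a) where mu is the classical Mobius function.
b/a = 19/1 = 19
Prime factorization of 19: primes [19]
19 is squarefree with 1 prime factor(s), so mu(19) = (-1)^1 = -1


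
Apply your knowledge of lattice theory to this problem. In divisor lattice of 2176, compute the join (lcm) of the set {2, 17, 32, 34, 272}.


In a divisor lattice, join = lcm (least common multiple).
Compute lcm iteratively: start with first element, then lcm(current, next).
Elements: [2, 17, 32, 34, 272]
lcm(2,17) = 34
lcm(34,32) = 544
lcm(544,34) = 544
lcm(544,272) = 544
Final lcm = 544


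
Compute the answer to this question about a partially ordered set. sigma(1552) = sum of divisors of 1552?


sigma(n) = sum of divisors.
Divisors of 1552: [1, 2, 4, 8, 16, 97, 194, 388, 776, 1552]
Sum = 3038


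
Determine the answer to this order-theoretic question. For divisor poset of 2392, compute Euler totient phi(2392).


phi(n) = n * prod_{p|n} (1 - 1/p).
Prime divisors of 2392: [2, 13, 23]
phi(2392) = 2392 * (1 - 1/2) * (1 - 1/13) * (1 - 1/23)
phi(2392) = 1056


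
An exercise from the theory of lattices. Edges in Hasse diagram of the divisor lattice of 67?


A cover relation a -< b holds when a < b with no c strictly between.
Cover relations:
  1 -< 67
Total: 1


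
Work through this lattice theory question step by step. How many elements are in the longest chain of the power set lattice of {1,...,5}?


A chain is a totally ordered subset; we count the number of elements in a maximum chain.
Compute, for each element x, the size of the longest chain ending at x:
  {}: 1
  {1}: 2
  {2}: 2
  {3}: 2
  {4}: 2
  {5}: 2
  ...
A maximum chain: {} < {1} < {1,2} < {1,2,3} < {1,2,3,4} < {1,2,3,4,5}
Number of elements in the longest chain: 6


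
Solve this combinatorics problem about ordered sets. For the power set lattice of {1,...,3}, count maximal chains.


A maximal chain goes from the minimum element to a maximal element via cover relations.
Counting all min-to-max paths in the cover graph.
Total maximal chains: 6


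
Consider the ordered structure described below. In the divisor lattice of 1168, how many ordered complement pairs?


Complement pair (a,b): a meet b = bottom, a join b = top.
Here: gcd(a,b)=1 and lcm(a,b)=1168, i.e. a*b=1168 with a,b coprime.
Pairs found: (1,1168), (16,73), (73,16), (1168,1)
Total ordered pairs: 4


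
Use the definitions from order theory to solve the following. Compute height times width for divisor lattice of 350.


Height = length of longest chain minus 1; width = size of largest antichain.
A maximum chain: 1 | 7 | 35 | 175 | 350  (height 4).
A maximum antichain: {10, 14, 25, 35}  (width 4).
Product = 4 * 4 = 16


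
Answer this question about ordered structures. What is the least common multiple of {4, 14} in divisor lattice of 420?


In a divisor lattice, join = lcm (least common multiple).
Compute lcm iteratively: start with first element, then lcm(current, next).
Elements: [4, 14]
lcm(4,14) = 28
Final lcm = 28


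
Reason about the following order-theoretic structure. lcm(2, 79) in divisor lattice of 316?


Join=lcm.
gcd(2,79)=1
lcm=158


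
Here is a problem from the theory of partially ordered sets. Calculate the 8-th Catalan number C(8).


C(n) = C(2n, n) / (n+1).
C(16, 8) = 12870
C(8) = 12870 / 9 = 1430


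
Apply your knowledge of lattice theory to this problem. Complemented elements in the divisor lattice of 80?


An element a is complemented if some b has a meet b = bottom, a join b = top.
a is complemented iff gcd(a, n/a)=1, i.e. a is a unitary divisor of 80.
Complemented elements: 1, 5, 16, 80
Count: 4


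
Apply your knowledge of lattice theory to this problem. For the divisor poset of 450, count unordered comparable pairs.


A comparable pair {a,b} has a < b or b < a in the order.
Count unordered pairs where one element is strictly below the other.
Examples: {1,2}, {1,3}, {1,5}, {1,6}, ...
Total comparable pairs: 90


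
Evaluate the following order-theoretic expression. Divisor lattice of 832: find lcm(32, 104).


In a divisor lattice, join = lcm (least common multiple).
gcd(32,104) = 8
lcm(32,104) = 32*104/gcd = 3328/8 = 416


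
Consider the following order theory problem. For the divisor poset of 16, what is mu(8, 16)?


In a divisor lattice, mu(a,b) = mu(b/a) where mu is the classical Mobius function.
b/a = 16/8 = 2
Prime factorization of 2: primes [2]
2 is squarefree with 1 prime factor(s), so mu(2) = (-1)^1 = -1


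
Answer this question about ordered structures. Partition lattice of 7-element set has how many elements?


B(n) = number of set partitions of an n-element set.
B(n) satisfies the recurrence: B(n+1) = sum_k C(n,k)*B(k).
B(7) = 877


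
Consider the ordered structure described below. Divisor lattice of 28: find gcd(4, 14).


In a divisor lattice, meet = gcd (greatest common divisor).
By Euclidean algorithm or factoring: gcd(4,14) = 2


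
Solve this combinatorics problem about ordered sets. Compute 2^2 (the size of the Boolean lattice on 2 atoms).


Power set = 2^n.
2^2 = 4


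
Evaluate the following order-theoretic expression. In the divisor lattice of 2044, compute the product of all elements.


Divisors of 2044: [1, 2, 4, 7, 14, 28, 73, 146, 292, 511, 1022, 2044]
Product = n^(d(n)/2) = 2044^(12/2)
Product = 72926496312011001856


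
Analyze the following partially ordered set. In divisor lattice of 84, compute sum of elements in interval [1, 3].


Interval [1,3] in divisors of 84: [1, 3]
Sum = 4


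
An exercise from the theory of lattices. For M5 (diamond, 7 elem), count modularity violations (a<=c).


Modular law: if a <= c then a v (b ^ c) = (a v b) ^ c.
Check all triples (a,b,c) with a <= c among 7 elements.
This lattice is modular (diamonds M_m and their chain-products are modular).
Total violating triples: 0


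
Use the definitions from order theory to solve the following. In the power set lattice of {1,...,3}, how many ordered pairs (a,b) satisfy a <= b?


The order relation is {(a,b) : a <= b}, reflexive so it includes (a,a).
Examples: ({},{}), ({},{1,2}), ({},{1,2,3}), ({},{1,3}), ({},{1}), ...
Total ordered pairs: 27


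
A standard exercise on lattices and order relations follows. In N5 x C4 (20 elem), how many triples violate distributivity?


Distributive law: a ^ (b v c) = (a ^ b) v (a ^ c).
Check all 20^3 = 8000 ordered triples (a,b,c).
  e.g. a=(b,0), b=(a,0), c=(c,0): lhs=(b,0) != rhs=(a,0)
  e.g. a=(b,0), b=(a,0), c=(c,1): lhs=(b,0) != rhs=(a,0)
Total violating triples: 128


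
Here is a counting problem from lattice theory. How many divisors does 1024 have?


Divisors of 1024: [1, 2, 4, 8, 16, 32, 64, 128, 256, 512, 1024]
Count: 11


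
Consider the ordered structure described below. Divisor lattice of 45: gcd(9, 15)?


Meet=gcd.
gcd(9,15)=3


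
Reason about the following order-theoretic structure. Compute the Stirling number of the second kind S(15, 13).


S(n,k) = k*S(n-1,k) + S(n-1,k-1).
S(14,13) = 91, S(14,12) = 3367
S(15,13) = 13*91 + 3367 = 1183 + 3367
S(15,13) = 4550


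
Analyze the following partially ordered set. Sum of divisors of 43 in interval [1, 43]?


Interval [1,43] in divisors of 43: [1, 43]
Sum = 44


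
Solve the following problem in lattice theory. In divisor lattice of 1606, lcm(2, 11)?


Join=lcm.
gcd(2,11)=1
lcm=22


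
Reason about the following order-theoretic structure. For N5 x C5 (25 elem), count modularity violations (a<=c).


Modular law: if a <= c then a v (b ^ c) = (a v b) ^ c.
Check all triples (a,b,c) with a <= c among 25 elements.
  e.g. a=(a,0), b=(c,0), c=(b,0): lhs=(a,0) != rhs=(b,0)
  e.g. a=(a,0), b=(c,1), c=(b,0): lhs=(a,0) != rhs=(b,0)
Total violating triples: 75


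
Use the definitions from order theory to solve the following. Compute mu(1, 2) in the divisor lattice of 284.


In a divisor lattice, mu(a,b) = mu(b/a) where mu is the classical Mobius function.
b/a = 2/1 = 2
Prime factorization of 2: primes [2]
2 is squarefree with 1 prime factor(s), so mu(2) = (-1)^1 = -1


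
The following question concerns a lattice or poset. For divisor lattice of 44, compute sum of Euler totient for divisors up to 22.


Divisors of 44 up to 22: [1, 2, 4, 11, 22]
phi values: [1, 1, 2, 10, 10]
Sum = 24


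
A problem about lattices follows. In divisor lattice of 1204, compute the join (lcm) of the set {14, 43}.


In a divisor lattice, join = lcm (least common multiple).
Compute lcm iteratively: start with first element, then lcm(current, next).
Elements: [14, 43]
lcm(14,43) = 602
Final lcm = 602


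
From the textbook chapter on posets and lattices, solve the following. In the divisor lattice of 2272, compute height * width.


Height = length of longest chain minus 1; width = size of largest antichain.
A maximum chain: 1 | 71 | 142 | 284 | 568 | 1136 | 2272  (height 6).
A maximum antichain: {2, 71}  (width 2).
Product = 6 * 2 = 12


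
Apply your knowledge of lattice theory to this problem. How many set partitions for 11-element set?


B(n) = number of set partitions of an n-element set.
B(n) satisfies the recurrence: B(n+1) = sum_k C(n,k)*B(k).
B(11) = 678570


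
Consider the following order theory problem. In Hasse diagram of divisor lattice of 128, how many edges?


A cover relation a -< b holds when a < b with no c strictly between.
Cover relations:
  1 -< 2
  2 -< 4
  4 -< 8
  8 -< 16
  16 -< 32
  32 -< 64
  64 -< 128
Total: 7


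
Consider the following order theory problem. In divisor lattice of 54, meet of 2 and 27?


In a divisor lattice, meet = gcd (greatest common divisor).
By Euclidean algorithm or factoring: gcd(2,27) = 1


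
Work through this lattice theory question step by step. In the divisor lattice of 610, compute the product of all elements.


Divisors of 610: [1, 2, 5, 10, 61, 122, 305, 610]
Product = n^(d(n)/2) = 610^(8/2)
Product = 138458410000


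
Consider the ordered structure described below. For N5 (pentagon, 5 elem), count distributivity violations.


Distributive law: a ^ (b v c) = (a ^ b) v (a ^ c).
Check all 5^3 = 125 ordered triples (a,b,c).
  e.g. a=b, b=a, c=c: lhs=b != rhs=a
  e.g. a=b, b=c, c=a: lhs=b != rhs=a
Total violating triples: 2


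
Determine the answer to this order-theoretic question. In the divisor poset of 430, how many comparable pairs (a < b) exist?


A comparable pair {a,b} has a < b or b < a in the order.
Count unordered pairs where one element is strictly below the other.
Examples: {1,2}, {1,5}, {1,10}, {1,43}, ...
Total comparable pairs: 19


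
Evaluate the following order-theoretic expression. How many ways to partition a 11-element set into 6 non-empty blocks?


S(n,k) = k*S(n-1,k) + S(n-1,k-1).
S(10,6) = 22827, S(10,5) = 42525
S(11,6) = 6*22827 + 42525 = 136962 + 42525
S(11,6) = 179487


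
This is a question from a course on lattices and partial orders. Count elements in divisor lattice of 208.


Divisors of 208: [1, 2, 4, 8, 13, 16, 26, 52, 104, 208]
Count: 10


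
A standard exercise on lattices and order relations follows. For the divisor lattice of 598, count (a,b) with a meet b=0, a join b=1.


Complement pair (a,b): a meet b = bottom, a join b = top.
Here: gcd(a,b)=1 and lcm(a,b)=598, i.e. a*b=598 with a,b coprime.
Pairs found: (1,598), (2,299), (13,46), (23,26), ... (4 more)
Total ordered pairs: 8


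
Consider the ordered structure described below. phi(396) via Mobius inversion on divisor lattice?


phi(n) = n * prod_{p|n} (1 - 1/p).
Prime divisors of 396: [2, 3, 11]
phi(396) = 396 * (1 - 1/2) * (1 - 1/3) * (1 - 1/11)
phi(396) = 120


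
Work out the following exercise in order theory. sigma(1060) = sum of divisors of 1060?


sigma(n) = sum of divisors.
Divisors of 1060: [1, 2, 4, 5, 10, 20, 53, 106, 212, 265, 530, 1060]
Sum = 2268


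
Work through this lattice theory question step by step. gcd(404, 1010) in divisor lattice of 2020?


Meet=gcd.
gcd(404,1010)=202


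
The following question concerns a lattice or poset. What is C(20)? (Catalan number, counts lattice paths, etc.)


C(n) = C(2n, n) / (n+1).
C(40, 20) = 137846528820
C(20) = 137846528820 / 21 = 6564120420


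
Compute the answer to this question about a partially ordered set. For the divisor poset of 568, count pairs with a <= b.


The order relation is {(a,b) : a <= b}, reflexive so it includes (a,a).
Examples: (1,1), (1,142), (1,2), (1,284), (1,4), ...
Total ordered pairs: 30


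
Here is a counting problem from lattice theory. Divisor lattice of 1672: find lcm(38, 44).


In a divisor lattice, join = lcm (least common multiple).
gcd(38,44) = 2
lcm(38,44) = 38*44/gcd = 1672/2 = 836


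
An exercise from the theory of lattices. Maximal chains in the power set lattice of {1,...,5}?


A maximal chain goes from the minimum element to a maximal element via cover relations.
Counting all min-to-max paths in the cover graph.
Total maximal chains: 120


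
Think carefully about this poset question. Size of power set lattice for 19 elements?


Power set = 2^n.
2^19 = 524288


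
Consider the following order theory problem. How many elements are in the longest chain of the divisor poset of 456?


A chain is a totally ordered subset; we count the number of elements in a maximum chain.
Compute, for each element x, the size of the longest chain ending at x:
  1: 1
  2: 2
  3: 2
  19: 2
  4: 3
  6: 3
  ...
A maximum chain: 1 < 2 < 4 < 8 < 24 < 456
Number of elements in the longest chain: 6


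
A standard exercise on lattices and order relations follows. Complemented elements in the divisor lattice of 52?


An element a is complemented if some b has a meet b = bottom, a join b = top.
a is complemented iff gcd(a, n/a)=1, i.e. a is a unitary divisor of 52.
Complemented elements: 1, 4, 13, 52
Count: 4


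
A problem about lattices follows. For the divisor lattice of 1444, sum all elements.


sigma(n) = sum of divisors.
Divisors of 1444: [1, 2, 4, 19, 38, 76, 361, 722, 1444]
Sum = 2667


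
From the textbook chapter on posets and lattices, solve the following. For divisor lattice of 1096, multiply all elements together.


Divisors of 1096: [1, 2, 4, 8, 137, 274, 548, 1096]
Product = n^(d(n)/2) = 1096^(8/2)
Product = 1442919878656


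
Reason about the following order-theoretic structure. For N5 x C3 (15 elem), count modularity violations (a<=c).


Modular law: if a <= c then a v (b ^ c) = (a v b) ^ c.
Check all triples (a,b,c) with a <= c among 15 elements.
  e.g. a=(a,0), b=(c,0), c=(b,0): lhs=(a,0) != rhs=(b,0)
  e.g. a=(a,0), b=(c,1), c=(b,0): lhs=(a,0) != rhs=(b,0)
Total violating triples: 18


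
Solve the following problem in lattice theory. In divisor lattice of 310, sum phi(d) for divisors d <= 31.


Divisors of 310 up to 31: [1, 2, 5, 10, 31]
phi values: [1, 1, 4, 4, 30]
Sum = 40


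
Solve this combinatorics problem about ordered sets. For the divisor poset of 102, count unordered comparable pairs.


A comparable pair {a,b} has a < b or b < a in the order.
Count unordered pairs where one element is strictly below the other.
Examples: {1,2}, {1,3}, {1,6}, {1,17}, ...
Total comparable pairs: 19


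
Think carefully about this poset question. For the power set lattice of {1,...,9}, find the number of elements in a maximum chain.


A chain is a totally ordered subset; we count the number of elements in a maximum chain.
Compute, for each element x, the size of the longest chain ending at x:
  {}: 1
  {1}: 2
  {2}: 2
  {3}: 2
  {4}: 2
  {5}: 2
  ...
A maximum chain: {} < {1} < {1,2} < {1,2,3} < {1,2,3,4} < {1,2,3,4,5} < {1,2,3,4,5,6} < {1,2,3,4,5,6,7} < {1,2,3,4,5,6,7,8} < {1,2,3,4,5,6,7,8,9}
Number of elements in the longest chain: 10


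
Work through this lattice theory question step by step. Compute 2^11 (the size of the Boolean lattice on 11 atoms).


Power set = 2^n.
2^11 = 2048


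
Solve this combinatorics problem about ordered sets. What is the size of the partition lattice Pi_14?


B(n) = number of set partitions of an n-element set.
B(n) satisfies the recurrence: B(n+1) = sum_k C(n,k)*B(k).
B(14) = 190899322


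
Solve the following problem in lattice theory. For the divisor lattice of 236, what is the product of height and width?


Height = length of longest chain minus 1; width = size of largest antichain.
A maximum chain: 1 | 59 | 118 | 236  (height 3).
A maximum antichain: {2, 59}  (width 2).
Product = 3 * 2 = 6


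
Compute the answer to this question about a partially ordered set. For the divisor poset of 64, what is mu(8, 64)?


In a divisor lattice, mu(a,b) = mu(b/a) where mu is the classical Mobius function.
b/a = 64/8 = 8
Prime factorization of 8: primes [2]
8 is not squarefree, so mu(8) = 0


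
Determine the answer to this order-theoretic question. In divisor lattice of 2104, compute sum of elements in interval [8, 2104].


Interval [8,2104] in divisors of 2104: [8, 2104]
Sum = 2112


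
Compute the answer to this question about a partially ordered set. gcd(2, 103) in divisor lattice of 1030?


Meet=gcd.
gcd(2,103)=1


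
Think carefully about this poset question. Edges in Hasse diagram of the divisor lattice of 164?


A cover relation a -< b holds when a < b with no c strictly between.
Cover relations:
  1 -< 2
  1 -< 41
  2 -< 4
  2 -< 82
  4 -< 164
  41 -< 82
  82 -< 164
Total: 7


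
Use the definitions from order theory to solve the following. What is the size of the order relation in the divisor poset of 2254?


The order relation is {(a,b) : a <= b}, reflexive so it includes (a,a).
Examples: (1,1), (1,1127), (1,14), (1,161), (1,2), ...
Total ordered pairs: 54


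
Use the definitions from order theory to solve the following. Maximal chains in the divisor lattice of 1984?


A maximal chain goes from the minimum element to a maximal element via cover relations.
Counting all min-to-max paths in the cover graph.
Total maximal chains: 7


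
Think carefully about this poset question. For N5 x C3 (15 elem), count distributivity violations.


Distributive law: a ^ (b v c) = (a ^ b) v (a ^ c).
Check all 15^3 = 3375 ordered triples (a,b,c).
  e.g. a=(b,0), b=(a,0), c=(c,0): lhs=(b,0) != rhs=(a,0)
  e.g. a=(b,0), b=(a,0), c=(c,1): lhs=(b,0) != rhs=(a,0)
Total violating triples: 54


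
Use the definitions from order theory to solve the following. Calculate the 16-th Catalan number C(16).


C(n) = C(2n, n) / (n+1).
C(32, 16) = 601080390
C(16) = 601080390 / 17 = 35357670


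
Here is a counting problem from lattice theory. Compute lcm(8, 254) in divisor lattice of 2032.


In a divisor lattice, join = lcm (least common multiple).
gcd(8,254) = 2
lcm(8,254) = 8*254/gcd = 2032/2 = 1016


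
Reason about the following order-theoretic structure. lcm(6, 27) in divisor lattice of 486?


Join=lcm.
gcd(6,27)=3
lcm=54


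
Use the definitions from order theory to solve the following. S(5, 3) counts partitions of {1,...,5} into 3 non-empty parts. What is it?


S(n,k) = k*S(n-1,k) + S(n-1,k-1).
S(4,3) = 6, S(4,2) = 7
S(5,3) = 3*6 + 7 = 18 + 7
S(5,3) = 25


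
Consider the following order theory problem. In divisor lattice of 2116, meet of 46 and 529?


In a divisor lattice, meet = gcd (greatest common divisor).
By Euclidean algorithm or factoring: gcd(46,529) = 23


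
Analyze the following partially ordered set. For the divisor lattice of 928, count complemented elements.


An element a is complemented if some b has a meet b = bottom, a join b = top.
a is complemented iff gcd(a, n/a)=1, i.e. a is a unitary divisor of 928.
Complemented elements: 1, 29, 32, 928
Count: 4


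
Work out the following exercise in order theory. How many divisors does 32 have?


Divisors of 32: [1, 2, 4, 8, 16, 32]
Count: 6


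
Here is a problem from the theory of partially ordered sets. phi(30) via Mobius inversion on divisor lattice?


phi(n) = n * prod_{p|n} (1 - 1/p).
Prime divisors of 30: [2, 3, 5]
phi(30) = 30 * (1 - 1/2) * (1 - 1/3) * (1 - 1/5)
phi(30) = 8


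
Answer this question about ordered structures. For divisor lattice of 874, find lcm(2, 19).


In a divisor lattice, join = lcm (least common multiple).
Compute lcm iteratively: start with first element, then lcm(current, next).
Elements: [2, 19]
lcm(2,19) = 38
Final lcm = 38


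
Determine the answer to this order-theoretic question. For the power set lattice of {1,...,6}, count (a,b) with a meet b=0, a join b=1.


Complement pair (a,b): a meet b = bottom, a join b = top.
Here: A intersect B = {} and A union B = {1,...,6}.
Pairs found: ({},{1,2,3,4,5,6}), ({1},{2,3,4,5,6}), ({2},{1,3,4,5,6}), ({3},{1,2,4,5,6}), ... (60 more)
Total ordered pairs: 64


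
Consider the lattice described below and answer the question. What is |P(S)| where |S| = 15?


Power set = 2^n.
2^15 = 32768


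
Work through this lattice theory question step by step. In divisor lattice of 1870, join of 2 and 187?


In a divisor lattice, join = lcm (least common multiple).
gcd(2,187) = 1
lcm(2,187) = 2*187/gcd = 374/1 = 374


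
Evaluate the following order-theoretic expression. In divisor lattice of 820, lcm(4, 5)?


Join=lcm.
gcd(4,5)=1
lcm=20


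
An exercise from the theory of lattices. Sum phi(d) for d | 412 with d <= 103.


Divisors of 412 up to 103: [1, 2, 4, 103]
phi values: [1, 1, 2, 102]
Sum = 106


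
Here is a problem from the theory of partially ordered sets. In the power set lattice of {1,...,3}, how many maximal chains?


A maximal chain goes from the minimum element to a maximal element via cover relations.
Counting all min-to-max paths in the cover graph.
Total maximal chains: 6


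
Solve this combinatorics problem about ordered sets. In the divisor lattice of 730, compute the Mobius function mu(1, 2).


In a divisor lattice, mu(a,b) = mu(b/a) where mu is the classical Mobius function.
b/a = 2/1 = 2
Prime factorization of 2: primes [2]
2 is squarefree with 1 prime factor(s), so mu(2) = (-1)^1 = -1


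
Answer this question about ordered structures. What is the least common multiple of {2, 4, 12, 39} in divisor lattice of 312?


In a divisor lattice, join = lcm (least common multiple).
Compute lcm iteratively: start with first element, then lcm(current, next).
Elements: [2, 4, 12, 39]
lcm(2,4) = 4
lcm(4,12) = 12
lcm(12,39) = 156
Final lcm = 156


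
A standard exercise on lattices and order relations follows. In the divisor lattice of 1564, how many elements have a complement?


An element a is complemented if some b has a meet b = bottom, a join b = top.
a is complemented iff gcd(a, n/a)=1, i.e. a is a unitary divisor of 1564.
Complemented elements: 1, 4, 17, 23, 68, 92, ... (2 more)
Count: 8


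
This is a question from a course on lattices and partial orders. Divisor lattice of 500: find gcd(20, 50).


In a divisor lattice, meet = gcd (greatest common divisor).
By Euclidean algorithm or factoring: gcd(20,50) = 10


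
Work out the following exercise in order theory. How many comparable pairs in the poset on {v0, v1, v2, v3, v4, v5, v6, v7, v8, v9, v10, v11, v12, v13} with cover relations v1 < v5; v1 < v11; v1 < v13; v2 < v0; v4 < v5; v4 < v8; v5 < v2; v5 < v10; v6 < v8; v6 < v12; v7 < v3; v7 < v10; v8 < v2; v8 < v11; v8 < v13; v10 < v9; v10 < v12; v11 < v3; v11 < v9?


A comparable pair {a,b} has a < b or b < a in the order.
Count unordered pairs where one element is strictly below the other.
Examples: {v0,v1}, {v0,v2}, {v0,v4}, {v0,v5}, ...
Total comparable pairs: 47


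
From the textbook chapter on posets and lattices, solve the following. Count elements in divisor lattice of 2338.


Divisors of 2338: [1, 2, 7, 14, 167, 334, 1169, 2338]
Count: 8


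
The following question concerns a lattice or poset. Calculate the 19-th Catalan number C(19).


C(n) = C(2n, n) / (n+1).
C(38, 19) = 35345263800
C(19) = 35345263800 / 20 = 1767263190


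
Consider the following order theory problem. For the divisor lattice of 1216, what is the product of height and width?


Height = length of longest chain minus 1; width = size of largest antichain.
A maximum chain: 1 | 19 | 38 | 76 | 152 | 304 | 608 | 1216  (height 7).
A maximum antichain: {2, 19}  (width 2).
Product = 7 * 2 = 14


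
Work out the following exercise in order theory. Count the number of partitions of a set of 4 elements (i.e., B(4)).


B(n) = number of set partitions of an n-element set.
B(n) satisfies the recurrence: B(n+1) = sum_k C(n,k)*B(k).
B(4) = 15


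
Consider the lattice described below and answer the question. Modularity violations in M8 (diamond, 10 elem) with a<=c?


Modular law: if a <= c then a v (b ^ c) = (a v b) ^ c.
Check all triples (a,b,c) with a <= c among 10 elements.
This lattice is modular (diamonds M_m and their chain-products are modular).
Total violating triples: 0


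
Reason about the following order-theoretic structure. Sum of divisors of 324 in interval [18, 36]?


Interval [18,36] in divisors of 324: [18, 36]
Sum = 54


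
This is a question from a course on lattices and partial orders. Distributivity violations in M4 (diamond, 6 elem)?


Distributive law: a ^ (b v c) = (a ^ b) v (a ^ c).
Check all 6^3 = 216 ordered triples (a,b,c).
  e.g. a=a1, b=a2, c=a3: lhs=a1 != rhs=0
  e.g. a=a1, b=a2, c=a4: lhs=a1 != rhs=0
Total violating triples: 24


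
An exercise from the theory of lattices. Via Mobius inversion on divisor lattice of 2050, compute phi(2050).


phi(n) = n * prod_{p|n} (1 - 1/p).
Prime divisors of 2050: [2, 5, 41]
phi(2050) = 2050 * (1 - 1/2) * (1 - 1/5) * (1 - 1/41)
phi(2050) = 800
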